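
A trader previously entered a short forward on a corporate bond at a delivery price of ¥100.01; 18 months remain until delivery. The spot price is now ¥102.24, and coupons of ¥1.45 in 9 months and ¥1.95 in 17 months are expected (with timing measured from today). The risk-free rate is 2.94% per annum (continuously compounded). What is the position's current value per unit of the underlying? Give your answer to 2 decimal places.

PV(remaining coupons) I = 1.45·e^(−0.0294·9/12) + 1.95·e^(−0.0294·17/12) = 3.2888
Current forward F = (S − I)·e^(rT) = (102.24 − 3.2888)·e^(0.0294·18/12) = 98.9512 × 1.045087 = 103.4126
Value (long) = (F − K)·e^(−rT) = (103.4126 − 100.01) × 0.956858 = 3.2558
Short position value = −(long value) = -¥3.26

-¥3.26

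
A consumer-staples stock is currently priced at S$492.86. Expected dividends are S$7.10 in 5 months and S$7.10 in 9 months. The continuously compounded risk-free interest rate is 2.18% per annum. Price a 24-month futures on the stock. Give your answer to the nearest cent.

S$500.18

PV(dividends) I = 7.10·e^(−0.0218·5/12) + 7.10·e^(−0.0218·9/12)
I = 7.0358 + 6.9849 = 14.0207
F = (S − I)·e^(rT) = (492.86 − 14.0207) · e^(0.0218·24/12)
= 478.8393 · e^0.043600 = 478.8393 × 1.044564 = S$500.18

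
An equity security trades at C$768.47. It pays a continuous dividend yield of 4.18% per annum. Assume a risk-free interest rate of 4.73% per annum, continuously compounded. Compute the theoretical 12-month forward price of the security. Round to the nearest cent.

C$772.71

F = S·e^((r − q)T) = 768.47 · e^((0.0473 − 0.0418) × 12/12)
= 768.47 · e^0.005500 = 768.47 × 1.005515
F = C$772.71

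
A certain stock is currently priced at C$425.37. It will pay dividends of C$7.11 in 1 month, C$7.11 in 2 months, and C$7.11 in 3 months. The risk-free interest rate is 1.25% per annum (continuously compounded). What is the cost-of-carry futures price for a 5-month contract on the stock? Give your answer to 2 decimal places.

C$406.19

PV(dividends) I = 7.11·e^(−0.0125·1/12) + 7.11·e^(−0.0125·2/12) + 7.11·e^(−0.0125·3/12)
I = 7.1026 + 7.0952 + 7.0878 = 21.2856
F = (S − I)·e^(rT) = (425.37 − 21.2856) · e^(0.0125·5/12)
= 404.0844 · e^0.005208 = 404.0844 × 1.005222 = C$406.19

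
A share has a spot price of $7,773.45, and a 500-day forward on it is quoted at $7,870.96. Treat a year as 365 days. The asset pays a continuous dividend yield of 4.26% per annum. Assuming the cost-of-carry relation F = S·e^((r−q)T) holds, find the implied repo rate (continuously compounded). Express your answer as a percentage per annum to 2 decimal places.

5.17%

From F = S·e^((r−q)T): (r − q) = ln(F/S)/T
ln(7870.96/7773.45) = ln(1.012544) = 0.012466
(r − q) = 0.012466 / (500/365) = 0.009100
r = ln(F/S)/T + q = 0.009100 + 0.0426 = 0.051700
r = 5.17%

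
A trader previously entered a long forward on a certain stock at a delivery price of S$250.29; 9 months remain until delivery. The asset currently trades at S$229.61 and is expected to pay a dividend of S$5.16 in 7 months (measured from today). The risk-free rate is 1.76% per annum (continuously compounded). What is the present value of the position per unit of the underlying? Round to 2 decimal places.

-S$22.51

PV(remaining dividends) I = 5.16·e^(−0.0176·7/12) = 5.1073
Current forward F = (S − I)·e^(rT) = (229.61 − 5.1073)·e^(0.0176·9/12) = 224.5027 × 1.013288 = 227.4859
Value (long) = (F − K)·e^(−rT) = (227.4859 − 250.29) × 0.986887 = -22.5051
Value = -S$22.51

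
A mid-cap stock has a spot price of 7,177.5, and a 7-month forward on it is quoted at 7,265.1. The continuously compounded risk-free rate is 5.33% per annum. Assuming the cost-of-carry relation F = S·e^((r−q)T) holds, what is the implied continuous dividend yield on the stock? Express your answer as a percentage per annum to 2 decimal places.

From F = S·e^((r−q)T): (r − q) = ln(F/S)/T
ln(7265.1/7177.5) = ln(1.012205) = 0.012131
(r − q) = 0.012131 / (7/12) = 0.020796
q = r − ln(F/S)/T = 0.0533 − 0.020796 = 0.032504
q = 3.25%

3.25%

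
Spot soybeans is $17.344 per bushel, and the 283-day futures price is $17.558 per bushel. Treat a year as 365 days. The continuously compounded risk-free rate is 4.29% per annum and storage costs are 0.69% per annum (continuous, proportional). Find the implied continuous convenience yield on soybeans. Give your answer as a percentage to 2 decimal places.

3.40%

F = S·e^((r+u−y)T) ⇒ (r+u−y) = ln(F/S)/T
ln(17.558/17.344) = 0.012263; /T ⇒ 0.015816
y = r + u − ln(F/S)/T = 0.0429 + 0.0069 − 0.015816 = 0.033984
y = 3.40%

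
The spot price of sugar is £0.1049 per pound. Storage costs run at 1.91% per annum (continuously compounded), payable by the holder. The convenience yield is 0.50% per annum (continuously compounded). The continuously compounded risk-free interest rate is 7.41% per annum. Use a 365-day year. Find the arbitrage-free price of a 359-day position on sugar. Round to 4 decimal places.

Net carry = r + u − y = 0.0741 + 0.0191 − 0.0050 = 0.0882
F = S·e^((r+u−y)T) = 0.1049 · e^(0.0882 × 359/365) = 0.1049 · e^0.086750
= 0.1049 × 1.090624 = £0.1144 per pound

£0.1144 per pound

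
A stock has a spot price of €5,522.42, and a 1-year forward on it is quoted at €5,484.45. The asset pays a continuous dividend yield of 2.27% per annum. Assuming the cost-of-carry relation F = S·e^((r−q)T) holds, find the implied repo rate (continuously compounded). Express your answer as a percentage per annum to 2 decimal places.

1.58%

From F = S·e^((r−q)T): (r − q) = ln(F/S)/T
ln(5484.45/5522.42) = ln(0.993124) = -0.006900
(r − q) = -0.006900 / (12/12) = -0.006900
r = ln(F/S)/T + q = -0.006900 + 0.0227 = 0.015800
r = 1.58%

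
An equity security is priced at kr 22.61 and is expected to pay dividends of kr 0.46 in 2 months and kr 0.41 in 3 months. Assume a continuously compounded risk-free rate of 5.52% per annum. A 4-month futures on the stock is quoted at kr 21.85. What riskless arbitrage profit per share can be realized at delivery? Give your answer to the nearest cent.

PV(dividends) I = 0.46·e^(−0.0552·2/12) + 0.41·e^(−0.0552·3/12) = 0.8602
Fair futures F* = (S − I)·e^(rT) = (22.61 − 0.8602)·e^0.018400 = 21.7498 × 1.018570 = 22.1537
Market kr 21.85 < fair 22.1537: forward underpriced → reverse cash-and-carry (short the stock, invest proceeds at r, pay the dividends, go long the forward).
Profit at T = |F_mkt − F*| = |21.85 − 22.1537| = kr 0.30 per share

kr 0.30 per share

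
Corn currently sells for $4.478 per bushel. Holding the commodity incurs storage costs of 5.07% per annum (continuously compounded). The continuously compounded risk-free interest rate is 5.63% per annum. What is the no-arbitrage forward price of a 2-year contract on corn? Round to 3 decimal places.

$5.547 per bushel

Net carry = r + u − y = 0.0563 + 0.0507 − 0.0000 = 0.1070
F = S·e^((r+u−y)T) = 4.478 · e^(0.1070 × 2) = 4.478 · e^0.214000
= 4.478 × 1.238623 = $5.547 per bushel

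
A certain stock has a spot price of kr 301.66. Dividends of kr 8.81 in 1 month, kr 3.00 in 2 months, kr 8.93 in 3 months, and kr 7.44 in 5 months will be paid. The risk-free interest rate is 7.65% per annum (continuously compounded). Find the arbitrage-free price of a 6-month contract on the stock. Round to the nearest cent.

PV(dividends) I = 8.81·e^(−0.0765·1/12) + 3.00·e^(−0.0765·2/12) + 8.93·e^(−0.0765·3/12) + 7.44·e^(−0.0765·5/12)
I = 8.7540 + 2.9620 + 8.7608 + 7.2066 = 27.6834
F = (S − I)·e^(rT) = (301.66 − 27.6834) · e^(0.0765·6/12)
= 273.9766 · e^0.038250 = 273.9766 × 1.038991 = kr 284.66

kr 284.66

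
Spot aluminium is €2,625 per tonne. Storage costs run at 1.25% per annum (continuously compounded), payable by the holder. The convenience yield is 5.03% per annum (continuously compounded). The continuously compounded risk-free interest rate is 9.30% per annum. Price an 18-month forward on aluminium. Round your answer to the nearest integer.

€2,852 per tonne

Net carry = r + u − y = 0.0930 + 0.0125 − 0.0503 = 0.0552
F = S·e^((r+u−y)T) = 2625 · e^(0.0552 × 18/12) = 2625 · e^0.082800
= 2625 × 1.086325 = €2,852 per tonne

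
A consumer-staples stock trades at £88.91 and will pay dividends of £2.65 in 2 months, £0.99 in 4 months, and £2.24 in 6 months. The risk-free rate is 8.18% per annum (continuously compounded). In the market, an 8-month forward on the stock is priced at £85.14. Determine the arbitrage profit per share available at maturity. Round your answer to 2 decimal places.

PV(dividends) I = 2.65·e^(−0.0818·2/12) + 0.99·e^(−0.0818·4/12) + 2.24·e^(−0.0818·6/12) = 5.7277
Fair forward F* = (S − I)·e^(rT) = (88.91 − 5.7277)·e^0.054533 = 83.1823 × 1.056047 = 87.8444
Market £85.14 < fair 87.8444: forward underpriced → reverse cash-and-carry (short the stock, invest proceeds at r, pay the dividends, go long the forward).
Profit at T = |F_mkt − F*| = |85.14 − 87.8444| = £2.70 per share

£2.70 per share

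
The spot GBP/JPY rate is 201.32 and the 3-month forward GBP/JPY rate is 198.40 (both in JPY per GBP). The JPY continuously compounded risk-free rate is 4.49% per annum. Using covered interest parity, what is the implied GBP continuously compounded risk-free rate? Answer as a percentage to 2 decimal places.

F = S·e^((r_JPY − r_GBP)T) ⇒ r_GBP = r_JPY − ln(F/S)/T
ln(198.40/201.32) = -0.014610; /(3/12) = -0.058440
r_GBP = 0.0449 + 0.058440 = 0.103340
r_GBP = 10.33%

10.33%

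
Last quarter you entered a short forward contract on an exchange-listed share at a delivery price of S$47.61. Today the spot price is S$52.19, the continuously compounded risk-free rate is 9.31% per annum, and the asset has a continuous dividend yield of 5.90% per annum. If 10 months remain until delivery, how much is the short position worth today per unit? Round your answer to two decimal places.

-S$5.63

Current fair forward for the remaining 10 months: F = S·e^((r − q)·T), (r − q) = 0.0931 − 0.0590 = 0.0341
F = 52.19 · e^(0.0341 × 10/12) = 52.19 × 1.028824 = 53.6943
Value of long forward = (F − K)·e^(−rT) = (53.6943 − 47.61) · e^(−0.0931·10/12)
= 6.0843 × 0.925350 = 5.63
Short position value = −(long value) = -S$5.63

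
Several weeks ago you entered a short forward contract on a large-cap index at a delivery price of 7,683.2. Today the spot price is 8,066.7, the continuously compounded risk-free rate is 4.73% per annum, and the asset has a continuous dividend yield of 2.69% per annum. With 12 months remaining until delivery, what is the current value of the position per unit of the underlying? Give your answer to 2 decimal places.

Current fair forward for the remaining 12 months: F = S·e^((r − q)·T), (r − q) = 0.0473 − 0.0269 = 0.0204
F = 8066.7 · e^(0.0204 × 12/12) = 8066.7 × 1.02060950 = 8232.9507
Value of long forward = (F − K)·e^(−rT) = (8232.9507 − 7683.2) · e^(−0.0473·12/12)
= 549.7507 × 0.95380121 = 524.35
Short position value = −(long value) = -524.35

-524.35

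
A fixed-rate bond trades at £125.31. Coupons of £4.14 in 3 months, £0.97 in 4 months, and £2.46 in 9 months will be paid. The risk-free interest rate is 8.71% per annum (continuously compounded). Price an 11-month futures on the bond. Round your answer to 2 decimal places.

PV(coupons) I = 4.14·e^(−0.0871·3/12) + 0.97·e^(−0.0871·4/12) + 2.46·e^(−0.0871·9/12)
I = 4.0508 + 0.9422 + 2.3044 = 7.2974
F = (S − I)·e^(rT) = (125.31 − 7.2974) · e^(0.0871·11/12)
= 118.0126 · e^0.079842 = 118.0126 × 1.083116 = £127.82

£127.82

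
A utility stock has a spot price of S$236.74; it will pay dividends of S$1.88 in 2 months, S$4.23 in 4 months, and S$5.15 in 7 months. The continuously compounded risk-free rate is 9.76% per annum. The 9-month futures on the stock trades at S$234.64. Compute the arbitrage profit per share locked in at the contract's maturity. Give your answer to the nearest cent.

S$8.45 per share

PV(dividends) I = 1.88·e^(−0.0976·2/12) + 4.23·e^(−0.0976·4/12) + 5.15·e^(−0.0976·7/12) = 10.8092
Fair futures F* = (S − I)·e^(rT) = (236.74 − 10.8092)·e^0.073200 = 225.9308 × 1.075946 = 243.0893
Market S$234.64 < fair 243.0893: forward underpriced → reverse cash-and-carry (short the stock, invest proceeds at r, pay the dividends, go long the forward).
Profit at T = |F_mkt − F*| = |234.64 − 243.0893| = S$8.45 per share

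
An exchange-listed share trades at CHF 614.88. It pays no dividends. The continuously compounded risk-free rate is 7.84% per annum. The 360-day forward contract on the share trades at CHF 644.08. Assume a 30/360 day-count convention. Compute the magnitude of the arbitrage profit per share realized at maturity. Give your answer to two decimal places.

Fair forward: F* = S·e^(carry·T), with carry = r = 0.0784
F* = 614.88 · e^(0.0784 × 360/360) = 614.88 · e^0.078400 = 614.88 × 1.081555 = CHF 665.0265
Market CHF 644.08 < fair CHF 665.0265: forward underpriced → reverse cash-and-carry (short spot, go long the forward).
At maturity, profit = |F_mkt − F*| = |644.08 − 665.0265| = CHF 20.95 per share

CHF 20.95 per share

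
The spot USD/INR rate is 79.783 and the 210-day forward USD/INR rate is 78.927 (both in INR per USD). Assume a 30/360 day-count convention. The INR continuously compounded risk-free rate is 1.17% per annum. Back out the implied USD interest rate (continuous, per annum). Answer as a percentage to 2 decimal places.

F = S·e^((r_INR − r_USD)T) ⇒ r_USD = r_INR − ln(F/S)/T
ln(78.927/79.783) = -0.010787; /(210/360) = -0.018492
r_USD = 0.0117 + 0.018492 = 0.030192
r_USD = 3.02%

3.02%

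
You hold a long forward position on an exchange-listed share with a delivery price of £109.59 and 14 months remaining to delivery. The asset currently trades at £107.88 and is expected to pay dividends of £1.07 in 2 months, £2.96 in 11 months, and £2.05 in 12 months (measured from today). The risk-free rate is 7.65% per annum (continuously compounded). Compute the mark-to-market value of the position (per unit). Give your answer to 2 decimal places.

PV(remaining dividends) I = 1.07·e^(−0.0765·2/12) + 2.96·e^(−0.0765·11/12) + 2.05·e^(−0.0765·12/12) = 5.7150
Current forward F = (S − I)·e^(rT) = (107.88 − 5.7150)·e^(0.0765·14/12) = 102.1650 × 1.093354 = 111.7025
Value (long) = (F − K)·e^(−rT) = (111.7025 − 109.59) × 0.914617 = 1.9321
Value = £1.93

£1.93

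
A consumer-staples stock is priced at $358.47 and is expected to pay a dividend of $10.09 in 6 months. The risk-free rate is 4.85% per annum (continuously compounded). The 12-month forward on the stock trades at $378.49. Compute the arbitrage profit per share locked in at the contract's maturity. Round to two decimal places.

PV(dividends) I = 10.09·e^(−0.0485·6/12) = 9.8483
Fair forward F* = (S − I)·e^(rT) = (358.47 − 9.8483)·e^0.048500 = 348.6217 × 1.049695 = 365.9465
Market $378.49 > fair 365.9465: forward overpriced → cash-and-carry (borrow at r, buy the stock and collect the dividends, short the forward).
Profit at T = |F_mkt − F*| = |378.49 − 365.9465| = $12.54 per share

$12.54 per share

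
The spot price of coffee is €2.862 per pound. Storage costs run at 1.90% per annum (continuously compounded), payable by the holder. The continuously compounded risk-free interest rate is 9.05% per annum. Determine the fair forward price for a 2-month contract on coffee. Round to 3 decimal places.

€2.915 per pound

Net carry = r + u − y = 0.0905 + 0.0190 − 0.0000 = 0.1095
F = S·e^((r+u−y)T) = 2.862 · e^(0.1095 × 2/12) = 2.862 · e^0.018250
= 2.862 × 1.018418 = €2.915 per pound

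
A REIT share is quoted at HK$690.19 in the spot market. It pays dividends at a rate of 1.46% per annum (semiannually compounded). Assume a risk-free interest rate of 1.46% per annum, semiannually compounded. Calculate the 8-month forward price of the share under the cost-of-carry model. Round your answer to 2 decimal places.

F = S · (1+r/2)^(2T) / (1+q/2)^(2T)
= 690.19 × 1.009745 / 1.009745 = 690.19 × 1.000000
F = HK$690.19

HK$690.19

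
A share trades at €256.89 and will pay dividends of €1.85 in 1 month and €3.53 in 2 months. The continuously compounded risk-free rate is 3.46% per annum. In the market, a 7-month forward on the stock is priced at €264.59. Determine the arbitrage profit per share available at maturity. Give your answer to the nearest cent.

€7.93 per share

PV(dividends) I = 1.85·e^(−0.0346·1/12) + 3.53·e^(−0.0346·2/12) = 5.3544
Fair forward F* = (S − I)·e^(rT) = (256.89 − 5.3544)·e^0.020183 = 251.5356 × 1.020388 = 256.6639
Market €264.59 > fair 256.6639: forward overpriced → cash-and-carry (borrow at r, buy the stock and collect the dividends, short the forward).
Profit at T = |F_mkt − F*| = |264.59 − 256.6639| = €7.93 per share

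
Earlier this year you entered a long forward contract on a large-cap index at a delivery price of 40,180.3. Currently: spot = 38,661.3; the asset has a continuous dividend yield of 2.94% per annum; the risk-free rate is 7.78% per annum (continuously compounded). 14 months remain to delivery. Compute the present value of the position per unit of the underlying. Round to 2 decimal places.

Current fair forward for the remaining 14 months: F = S·e^((r − q)·T), (r − q) = 0.0778 − 0.0294 = 0.0484
F = 38661.3 · e^(0.0484 × 14/12) = 38661.3 × 1.05809134 = 40907.1867
Value of long forward = (F − K)·e^(−rT) = (40907.1867 − 40180.3) · e^(−0.0778·14/12)
= 726.8867 × 0.91323077 = 663.82

663.82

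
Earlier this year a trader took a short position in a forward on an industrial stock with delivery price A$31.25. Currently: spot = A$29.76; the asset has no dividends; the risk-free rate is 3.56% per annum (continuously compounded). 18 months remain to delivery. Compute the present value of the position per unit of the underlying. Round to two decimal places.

-A$0.13

Current fair forward for the remaining 18 months: F = S·e^(r·T), r = 0.0356
F = 29.76 · e^(0.0356 × 18/12) = 29.76 × 1.054852 = 31.3924
Value of long forward = (F − K)·e^(−rT) = (31.3924 − 31.25) · e^(−0.0356·18/12)
= 0.1424 × 0.948001 = 0.13
Short position value = −(long value) = -A$0.13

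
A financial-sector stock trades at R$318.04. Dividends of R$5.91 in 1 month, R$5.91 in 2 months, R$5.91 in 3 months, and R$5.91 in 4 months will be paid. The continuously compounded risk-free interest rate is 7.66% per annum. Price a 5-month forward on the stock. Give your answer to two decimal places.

PV(dividends) I = 5.91·e^(−0.0766·1/12) + 5.91·e^(−0.0766·2/12) + 5.91·e^(−0.0766·3/12) + 5.91·e^(−0.0766·4/12)
I = 5.8724 + 5.8350 + 5.7979 + 5.7610 = 23.2663
F = (S − I)·e^(rT) = (318.04 − 23.2663) · e^(0.0766·5/12)
= 294.7737 · e^0.031917 = 294.7737 × 1.032432 = R$304.33

R$304.33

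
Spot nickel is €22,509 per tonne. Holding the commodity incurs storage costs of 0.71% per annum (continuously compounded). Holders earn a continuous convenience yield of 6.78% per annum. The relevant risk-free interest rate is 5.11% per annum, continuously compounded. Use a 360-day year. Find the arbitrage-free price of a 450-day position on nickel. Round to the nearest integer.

€22,241 per tonne

Net carry = r + u − y = 0.0511 + 0.0071 − 0.0678 = -0.0096
F = S·e^((r+u−y)T) = 22509 · e^(-0.0096 × 450/360) = 22509 · e^-0.012000
= 22509 × 0.988072 = €22,241 per tonne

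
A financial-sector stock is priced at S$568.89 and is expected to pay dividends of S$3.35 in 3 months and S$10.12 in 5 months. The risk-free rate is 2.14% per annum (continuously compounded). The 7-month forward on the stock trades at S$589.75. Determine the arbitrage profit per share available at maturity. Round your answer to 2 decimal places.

PV(dividends) I = 3.35·e^(−0.0214·3/12) + 10.12·e^(−0.0214·5/12) = 13.3623
Fair forward F* = (S − I)·e^(rT) = (568.89 − 13.3623)·e^0.012483 = 555.5277 × 1.012561 = 562.5057
Market S$589.75 > fair 562.5057: forward overpriced → cash-and-carry (borrow at r, buy the stock and collect the dividends, short the forward).
Profit at T = |F_mkt − F*| = |589.75 − 562.5057| = S$27.24 per share

S$27.24 per share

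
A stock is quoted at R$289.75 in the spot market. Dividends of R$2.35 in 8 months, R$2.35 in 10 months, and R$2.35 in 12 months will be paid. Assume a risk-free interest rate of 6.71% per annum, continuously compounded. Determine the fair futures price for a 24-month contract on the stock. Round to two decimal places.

PV(dividends) I = 2.35·e^(−0.0671·8/12) + 2.35·e^(−0.0671·10/12) + 2.35·e^(−0.0671·12/12)
I = 2.2472 + 2.2222 + 2.1975 = 6.6669
F = (S − I)·e^(rT) = (289.75 − 6.6669) · e^(0.0671·24/12)
= 283.0831 · e^0.134200 = 283.0831 × 1.143622 = R$323.74

R$323.74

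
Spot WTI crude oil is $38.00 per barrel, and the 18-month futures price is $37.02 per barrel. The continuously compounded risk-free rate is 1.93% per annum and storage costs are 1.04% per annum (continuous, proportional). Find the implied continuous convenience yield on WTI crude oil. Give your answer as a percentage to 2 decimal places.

F = S·e^((r+u−y)T) ⇒ (r+u−y) = ln(F/S)/T
ln(37.02/38.00) = -0.026128; /T ⇒ -0.017419
y = r + u − ln(F/S)/T = 0.0193 + 0.0104 + 0.017419 = 0.047119
y = 4.71%

4.71%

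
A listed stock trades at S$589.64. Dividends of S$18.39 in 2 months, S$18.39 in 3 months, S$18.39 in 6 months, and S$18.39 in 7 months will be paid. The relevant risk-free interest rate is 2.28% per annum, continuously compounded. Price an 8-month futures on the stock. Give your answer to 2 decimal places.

S$524.62

PV(dividends) I = 18.39·e^(−0.0228·2/12) + 18.39·e^(−0.0228·3/12) + 18.39·e^(−0.0228·6/12) + 18.39·e^(−0.0228·7/12)
I = 18.3203 + 18.2855 + 18.1815 + 18.1470 = 72.9343
F = (S − I)·e^(rT) = (589.64 − 72.9343) · e^(0.0228·8/12)
= 516.7057 · e^0.015200 = 516.7057 × 1.015316 = S$524.62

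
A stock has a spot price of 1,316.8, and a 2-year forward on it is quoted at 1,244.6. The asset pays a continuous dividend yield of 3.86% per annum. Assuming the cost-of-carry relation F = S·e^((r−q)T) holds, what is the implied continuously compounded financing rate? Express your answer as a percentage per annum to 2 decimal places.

From F = S·e^((r−q)T): (r − q) = ln(F/S)/T
ln(1244.6/1316.8) = ln(0.945170) = -0.056390
(r − q) = -0.056390 / (2) = -0.028195
r = ln(F/S)/T + q = -0.028195 + 0.0386 = 0.010405
r = 1.04%

1.04%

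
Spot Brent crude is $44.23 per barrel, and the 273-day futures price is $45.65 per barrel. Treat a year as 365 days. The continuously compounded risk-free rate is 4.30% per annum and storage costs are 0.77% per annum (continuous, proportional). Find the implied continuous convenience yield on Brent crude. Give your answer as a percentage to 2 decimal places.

0.85%

F = S·e^((r+u−y)T) ⇒ (r+u−y) = ln(F/S)/T
ln(45.65/44.23) = 0.031600; /T ⇒ 0.042249
y = r + u − ln(F/S)/T = 0.0430 + 0.0077 − 0.042249 = 0.008451
y = 0.85%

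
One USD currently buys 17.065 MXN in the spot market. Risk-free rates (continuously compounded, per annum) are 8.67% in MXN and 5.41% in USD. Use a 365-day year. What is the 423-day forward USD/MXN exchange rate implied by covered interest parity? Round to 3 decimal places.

F = S·e^((r_MXN − r_USD)T) = 17.065 · e^((0.0867 − 0.0541) × 423/365)
= 17.065 · e^0.037780 = 17.065 × 1.038503
F = 17.722 MXN per USD

17.722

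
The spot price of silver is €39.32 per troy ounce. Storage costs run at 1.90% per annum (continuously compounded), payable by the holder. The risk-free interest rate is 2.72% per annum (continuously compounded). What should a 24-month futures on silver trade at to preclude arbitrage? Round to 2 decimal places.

€43.13 per troy ounce

Net carry = r + u − y = 0.0272 + 0.0190 − 0.0000 = 0.0462
F = S·e^((r+u−y)T) = 39.32 · e^(0.0462 × 24/12) = 39.32 · e^0.092400
= 39.32 × 1.096803 = €43.13 per troy ounce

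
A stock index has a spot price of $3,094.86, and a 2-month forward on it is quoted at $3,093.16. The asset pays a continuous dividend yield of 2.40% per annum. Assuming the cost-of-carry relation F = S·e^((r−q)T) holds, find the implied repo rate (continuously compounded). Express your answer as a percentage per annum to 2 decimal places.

2.07%

From F = S·e^((r−q)T): (r − q) = ln(F/S)/T
ln(3093.16/3094.86) = ln(0.999451) = -0.000549
(r − q) = -0.000549 / (2/12) = -0.003294
r = ln(F/S)/T + q = -0.003294 + 0.0240 = 0.020706
r = 2.07%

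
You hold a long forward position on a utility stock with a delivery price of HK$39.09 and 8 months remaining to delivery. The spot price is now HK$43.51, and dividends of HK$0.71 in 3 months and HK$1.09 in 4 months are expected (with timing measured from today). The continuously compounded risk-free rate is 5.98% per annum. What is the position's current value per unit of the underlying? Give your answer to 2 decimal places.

HK$4.18

PV(remaining dividends) I = 0.71·e^(−0.0598·3/12) + 1.09·e^(−0.0598·4/12) = 1.7680
Current forward F = (S − I)·e^(rT) = (43.51 − 1.7680)·e^(0.0598·8/12) = 41.7420 × 1.040672 = 43.4397
Value (long) = (F − K)·e^(−rT) = (43.4397 − 39.09) × 0.960918 = 4.1797
Value = HK$4.18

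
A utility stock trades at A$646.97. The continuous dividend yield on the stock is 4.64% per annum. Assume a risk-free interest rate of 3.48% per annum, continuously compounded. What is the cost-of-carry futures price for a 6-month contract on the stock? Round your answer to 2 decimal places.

F = S·e^((r − q)T) = 646.97 · e^((0.0348 − 0.0464) × 6/12)
= 646.97 · e^-0.005800 = 646.97 × 0.994217
F = A$643.23

A$643.23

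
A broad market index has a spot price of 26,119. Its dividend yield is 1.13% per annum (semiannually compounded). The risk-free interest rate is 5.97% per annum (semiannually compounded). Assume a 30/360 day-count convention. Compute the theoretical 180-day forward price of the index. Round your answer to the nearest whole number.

F = S · (1+r/2)^(2T) / (1+q/2)^(2T)
= 26119 × 1.029850 / 1.005650 = 26119 × 1.024064
F = 26,748

26,748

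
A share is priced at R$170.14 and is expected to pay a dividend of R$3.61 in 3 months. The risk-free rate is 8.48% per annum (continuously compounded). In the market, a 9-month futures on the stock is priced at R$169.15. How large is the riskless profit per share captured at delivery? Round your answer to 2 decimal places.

R$8.40 per share

PV(dividends) I = 3.61·e^(−0.0848·3/12) = 3.5343
Fair futures F* = (S − I)·e^(rT) = (170.14 − 3.5343)·e^0.063600 = 166.6057 × 1.065666 = 177.5460
Market R$169.15 < fair 177.5460: forward underpriced → reverse cash-and-carry (short the stock, invest proceeds at r, pay the dividends, go long the forward).
Profit at T = |F_mkt − F*| = |169.15 − 177.5460| = R$8.40 per share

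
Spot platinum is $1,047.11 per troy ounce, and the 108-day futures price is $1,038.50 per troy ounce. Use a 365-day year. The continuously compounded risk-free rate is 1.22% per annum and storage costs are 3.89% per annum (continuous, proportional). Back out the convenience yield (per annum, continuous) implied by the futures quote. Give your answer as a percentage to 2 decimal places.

F = S·e^((r+u−y)T) ⇒ (r+u−y) = ln(F/S)/T
ln(1038.50/1047.11) = -0.008257; /T ⇒ -0.027906
y = r + u − ln(F/S)/T = 0.0122 + 0.0389 + 0.027906 = 0.079006
y = 7.90%

7.90%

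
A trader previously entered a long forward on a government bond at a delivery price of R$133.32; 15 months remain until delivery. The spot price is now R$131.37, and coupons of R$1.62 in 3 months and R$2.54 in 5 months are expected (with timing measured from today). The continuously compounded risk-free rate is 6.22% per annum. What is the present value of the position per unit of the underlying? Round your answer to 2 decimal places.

R$3.95

PV(remaining coupons) I = 1.62·e^(−0.0622·3/12) + 2.54·e^(−0.0622·5/12) = 4.0700
Current forward F = (S − I)·e^(rT) = (131.37 − 4.0700)·e^(0.0622·15/12) = 127.3000 × 1.080852 = 137.5925
Value (long) = (F − K)·e^(−rT) = (137.5925 − 133.32) × 0.925196 = 3.9529
Value = R$3.95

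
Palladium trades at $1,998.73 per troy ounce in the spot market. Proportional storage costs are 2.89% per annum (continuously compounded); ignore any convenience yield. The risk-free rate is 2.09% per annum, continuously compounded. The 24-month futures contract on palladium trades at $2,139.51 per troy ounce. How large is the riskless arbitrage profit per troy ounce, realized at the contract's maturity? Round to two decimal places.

Fair futures: F* = S·e^(carry·T), with carry = (r + u) = 0.0209 + 0.0289 = 0.0498
F* = 1998.73 · e^(0.0498 × 24/12) = 1998.73 · e^0.09960000 = 1998.73 × 1.10472894 = $2208.0549
Market $2139.51 < fair $2208.0549: forward underpriced → reverse cash-and-carry (short spot, go long the forward).
At maturity, profit = |F_mkt − F*| = |2139.51 − 2208.0549| = $68.54 per troy ounce

$68.54 per troy ounce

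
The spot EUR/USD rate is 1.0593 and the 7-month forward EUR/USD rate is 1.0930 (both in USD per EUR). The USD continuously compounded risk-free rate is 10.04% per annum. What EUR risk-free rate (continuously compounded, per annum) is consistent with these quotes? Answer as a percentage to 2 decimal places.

F = S·e^((r_USD − r_EUR)T) ⇒ r_EUR = r_USD − ln(F/S)/T
ln(1.0930/1.0593) = 0.031318; /(7/12) = 0.053688
r_EUR = 0.1004 − 0.053688 = 0.046712
r_EUR = 4.67%

4.67%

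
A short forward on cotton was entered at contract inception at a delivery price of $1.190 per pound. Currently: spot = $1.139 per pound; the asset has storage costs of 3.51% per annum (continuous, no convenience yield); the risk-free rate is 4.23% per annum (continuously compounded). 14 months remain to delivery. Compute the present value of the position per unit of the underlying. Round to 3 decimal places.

Current fair forward for the remaining 14 months: F = S·e^((r + u)·T), (r + u) = 0.0423 + 0.0351 = 0.0774
F = 1.139 · e^(0.0774 × 14/12) = 1.139 × 1.094503 = 1.2466
Value of long forward = (F − K)·e^(−rT) = (1.2466 − 1.190) · e^(−0.0423·14/12)
= 0.0566 × 0.951848 = 0.054
Short position value = −(long value) = -$0.054

-$0.054 per pound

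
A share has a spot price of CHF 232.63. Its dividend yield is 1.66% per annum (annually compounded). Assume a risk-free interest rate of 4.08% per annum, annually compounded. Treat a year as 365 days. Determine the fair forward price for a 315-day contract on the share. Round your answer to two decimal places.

CHF 237.40

F = S · (1+r)^T / (1+q)^T
= 232.63 × 1.035114 / 1.014310 = 232.63 × 1.020510
F = CHF 237.40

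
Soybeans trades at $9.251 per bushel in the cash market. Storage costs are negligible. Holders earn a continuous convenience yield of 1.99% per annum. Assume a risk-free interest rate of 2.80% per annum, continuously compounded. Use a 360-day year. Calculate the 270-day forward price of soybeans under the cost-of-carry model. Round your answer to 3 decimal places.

$9.307 per bushel

Net carry = r + u − y = 0.0280 + 0.0000 − 0.0199 = 0.0081
F = S·e^((r+u−y)T) = 9.251 · e^(0.0081 × 270/360) = 9.251 · e^0.006075
= 9.251 × 1.006093 = $9.307 per bushel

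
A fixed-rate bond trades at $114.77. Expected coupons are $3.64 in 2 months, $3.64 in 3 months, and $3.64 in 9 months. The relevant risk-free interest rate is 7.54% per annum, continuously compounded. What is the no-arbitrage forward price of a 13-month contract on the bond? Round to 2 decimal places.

$113.03

PV(coupons) I = 3.64·e^(−0.0754·2/12) + 3.64·e^(−0.0754·3/12) + 3.64·e^(−0.0754·9/12)
I = 3.5945 + 3.5720 + 3.4399 = 10.6064
F = (S − I)·e^(rT) = (114.77 − 10.6064) · e^(0.0754·13/12)
= 104.1636 · e^0.081683 = 104.1636 × 1.085112 = $113.03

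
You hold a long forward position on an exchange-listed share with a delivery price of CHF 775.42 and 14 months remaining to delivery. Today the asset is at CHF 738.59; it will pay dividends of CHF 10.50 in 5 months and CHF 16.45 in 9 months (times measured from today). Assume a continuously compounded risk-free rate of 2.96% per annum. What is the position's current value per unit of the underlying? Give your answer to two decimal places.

PV(remaining dividends) I = 10.50·e^(−0.0296·5/12) + 16.45·e^(−0.0296·9/12) = 26.4601
Current forward F = (S − I)·e^(rT) = (738.59 − 26.4601)·e^(0.0296·14/12) = 712.1299 × 1.035137 = 737.1520
Value (long) = (F − K)·e^(−rT) = (737.1520 − 775.42) × 0.966056 = -36.9690
Value = -CHF 36.97

-CHF 36.97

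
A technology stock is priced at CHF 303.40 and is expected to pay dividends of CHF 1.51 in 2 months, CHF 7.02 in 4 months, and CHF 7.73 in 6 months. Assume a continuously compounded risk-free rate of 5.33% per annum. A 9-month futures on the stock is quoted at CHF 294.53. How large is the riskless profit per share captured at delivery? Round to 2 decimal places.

CHF 4.68 per share

PV(dividends) I = 1.51·e^(−0.0533·2/12) + 7.02·e^(−0.0533·4/12) + 7.73·e^(−0.0533·6/12) = 15.9197
Fair futures F* = (S − I)·e^(rT) = (303.40 − 15.9197)·e^0.039975 = 287.4803 × 1.040785 = 299.2052
Market CHF 294.53 < fair 299.2052: forward underpriced → reverse cash-and-carry (short the stock, invest proceeds at r, pay the dividends, go long the forward).
Profit at T = |F_mkt − F*| = |294.53 − 299.2052| = CHF 4.68 per share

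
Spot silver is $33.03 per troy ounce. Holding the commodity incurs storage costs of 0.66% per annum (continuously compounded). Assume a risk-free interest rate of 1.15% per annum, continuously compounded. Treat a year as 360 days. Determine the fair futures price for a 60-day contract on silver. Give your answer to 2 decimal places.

Net carry = r + u − y = 0.0115 + 0.0066 − 0.0000 = 0.0181
F = S·e^((r+u−y)T) = 33.03 · e^(0.0181 × 60/360) = 33.03 · e^0.003017
= 33.03 × 1.003022 = $33.13 per troy ounce

$33.13 per troy ounce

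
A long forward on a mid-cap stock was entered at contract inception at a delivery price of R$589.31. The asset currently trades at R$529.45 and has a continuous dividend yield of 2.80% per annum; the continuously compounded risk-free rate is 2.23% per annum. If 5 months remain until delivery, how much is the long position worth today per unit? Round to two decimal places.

Current fair forward for the remaining 5 months: F = S·e^((r − q)·T), (r − q) = 0.0223 − 0.0280 = -0.0057
F = 529.45 · e^(-0.0057 × 5/12) = 529.45 × 0.997628 = 528.1941
Value of long forward = (F − K)·e^(−rT) = (528.1941 − 589.31) · e^(−0.0223·5/12)
= -61.1159 × 0.990751 = -60.55

-R$60.55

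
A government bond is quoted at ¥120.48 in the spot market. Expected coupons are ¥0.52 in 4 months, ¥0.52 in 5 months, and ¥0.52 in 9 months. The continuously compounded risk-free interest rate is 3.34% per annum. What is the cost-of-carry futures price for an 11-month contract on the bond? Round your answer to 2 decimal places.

¥122.64

PV(coupons) I = 0.52·e^(−0.0334·4/12) + 0.52·e^(−0.0334·5/12) + 0.52·e^(−0.0334·9/12)
I = 0.5142 + 0.5128 + 0.5071 = 1.5341
F = (S − I)·e^(rT) = (120.48 − 1.5341) · e^(0.0334·11/12)
= 118.9459 · e^0.030617 = 118.9459 × 1.031091 = ¥122.64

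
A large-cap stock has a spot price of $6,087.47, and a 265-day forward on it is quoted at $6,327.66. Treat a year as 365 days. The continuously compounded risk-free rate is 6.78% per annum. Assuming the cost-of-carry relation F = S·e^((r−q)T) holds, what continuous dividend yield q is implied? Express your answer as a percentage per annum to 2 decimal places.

1.45%

From F = S·e^((r−q)T): (r − q) = ln(F/S)/T
ln(6327.66/6087.47) = ln(1.039456) = 0.038697
(r − q) = 0.038697 / (265/365) = 0.053300
q = r − ln(F/S)/T = 0.0678 − 0.053300 = 0.014500
q = 1.45%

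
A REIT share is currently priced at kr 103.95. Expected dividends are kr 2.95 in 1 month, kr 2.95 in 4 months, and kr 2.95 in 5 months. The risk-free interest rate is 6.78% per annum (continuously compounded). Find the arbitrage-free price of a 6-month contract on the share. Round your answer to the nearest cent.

kr 98.55

PV(dividends) I = 2.95·e^(−0.0678·1/12) + 2.95·e^(−0.0678·4/12) + 2.95·e^(−0.0678·5/12)
I = 2.9334 + 2.8841 + 2.8678 = 8.6853
F = (S − I)·e^(rT) = (103.95 − 8.6853) · e^(0.0678·6/12)
= 95.2647 · e^0.033900 = 95.2647 × 1.034481 = kr 98.55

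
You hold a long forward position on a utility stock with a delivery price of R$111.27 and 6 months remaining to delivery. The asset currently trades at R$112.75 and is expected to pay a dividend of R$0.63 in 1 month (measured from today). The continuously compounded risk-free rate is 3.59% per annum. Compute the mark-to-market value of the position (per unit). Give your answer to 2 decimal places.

R$2.83

PV(remaining dividends) I = 0.63·e^(−0.0359·1/12) = 0.6281
Current forward F = (S − I)·e^(rT) = (112.75 − 0.6281)·e^(0.0359·6/12) = 112.1219 × 1.018112 = 114.1527
Value (long) = (F − K)·e^(−rT) = (114.1527 − 111.27) × 0.982210 = 2.8314
Value = R$2.83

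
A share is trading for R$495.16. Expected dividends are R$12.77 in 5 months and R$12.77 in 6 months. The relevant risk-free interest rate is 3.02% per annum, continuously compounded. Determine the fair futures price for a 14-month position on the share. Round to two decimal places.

R$486.82

PV(dividends) I = 12.77·e^(−0.0302·5/12) + 12.77·e^(−0.0302·6/12)
I = 12.6103 + 12.5786 = 25.1889
F = (S − I)·e^(rT) = (495.16 − 25.1889) · e^(0.0302·14/12)
= 469.9711 · e^0.035233 = 469.9711 × 1.035861 = R$486.82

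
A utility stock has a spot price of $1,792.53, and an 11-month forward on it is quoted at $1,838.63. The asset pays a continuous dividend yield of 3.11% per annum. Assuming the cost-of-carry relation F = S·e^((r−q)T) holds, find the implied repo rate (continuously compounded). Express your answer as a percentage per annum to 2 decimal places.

5.88%

From F = S·e^((r−q)T): (r − q) = ln(F/S)/T
ln(1838.63/1792.53) = ln(1.025718) = 0.025393
(r − q) = 0.025393 / (11/12) = 0.027701
r = ln(F/S)/T + q = 0.027701 + 0.0311 = 0.058801
r = 5.88%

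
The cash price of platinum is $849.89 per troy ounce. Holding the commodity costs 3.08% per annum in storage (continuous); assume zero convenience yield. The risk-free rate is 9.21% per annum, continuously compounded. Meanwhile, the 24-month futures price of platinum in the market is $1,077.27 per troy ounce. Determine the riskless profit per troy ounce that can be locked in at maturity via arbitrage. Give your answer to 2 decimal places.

$9.44 per troy ounce

Fair futures: F* = S·e^(carry·T), with carry = (r + u) = 0.0921 + 0.0308 = 0.1229
F* = 849.89 · e^(0.1229 × 24/12) = 849.89 · e^0.245800 = 849.89 × 1.278644 = $1086.7067
Market $1077.27 < fair $1086.7067: forward underpriced → reverse cash-and-carry (short spot, go long the forward).
At maturity, profit = |F_mkt − F*| = |1077.27 − 1086.7067| = $9.44 per troy ounce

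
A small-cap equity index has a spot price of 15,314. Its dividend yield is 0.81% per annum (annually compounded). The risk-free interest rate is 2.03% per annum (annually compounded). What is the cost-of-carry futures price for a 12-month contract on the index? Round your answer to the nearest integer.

15,499

F = S · (1+r)^T / (1+q)^T
= 15314 × 1.020300 / 1.008100 = 15314 × 1.012102
F = 15,499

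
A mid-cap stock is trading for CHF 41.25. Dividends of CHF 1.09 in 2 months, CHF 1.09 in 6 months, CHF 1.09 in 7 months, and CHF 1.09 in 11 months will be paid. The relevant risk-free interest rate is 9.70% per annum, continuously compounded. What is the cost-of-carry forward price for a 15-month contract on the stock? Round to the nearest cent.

CHF 41.90

PV(dividends) I = 1.09·e^(−0.0970·2/12) + 1.09·e^(−0.0970·6/12) + 1.09·e^(−0.0970·7/12) + 1.09·e^(−0.0970·11/12)
I = 1.0725 + 1.0384 + 1.0300 + 0.9973 = 4.1382
F = (S − I)·e^(rT) = (41.25 − 4.1382) · e^(0.0970·15/12)
= 37.1118 · e^0.121250 = 37.1118 × 1.128907 = CHF 41.90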